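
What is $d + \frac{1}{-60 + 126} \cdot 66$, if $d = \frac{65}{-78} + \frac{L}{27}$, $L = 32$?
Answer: $\frac{73}{54} \approx 1.3519$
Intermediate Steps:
$d = \frac{19}{54}$ ($d = \frac{65}{-78} + \frac{32}{27} = 65 \left(- \frac{1}{78}\right) + 32 \cdot \frac{1}{27} = - \frac{5}{6} + \frac{32}{27} = \frac{19}{54} \approx 0.35185$)
$d + \frac{1}{-60 + 126} \cdot 66 = \frac{19}{54} + \frac{1}{-60 + 126} \cdot 66 = \frac{19}{54} + \frac{1}{66} \cdot 66 = \frac{19}{54} + 1 = \frac{73}{54}$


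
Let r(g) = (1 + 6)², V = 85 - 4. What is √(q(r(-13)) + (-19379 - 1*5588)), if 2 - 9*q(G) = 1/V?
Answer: I*√18200782/27 ≈ 158.01*I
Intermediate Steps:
V = 81
r(g) = 49 (r(g) = 7² = 49)
q(G) = 161/729 (q(G) = 2/9 - ⅑/81 = 2/9 - ⅑*1/81 = 2/9 - 1/729 = 161/729)
√(q(r(-13)) + (-19379 - 1*5588)) = √(161/729 + (-19379 - 1*5588)) = √(161/729 + (-19379 - 5588)) = √(161/729 - 24967) = √(-18200782/729) = I*√18200782/27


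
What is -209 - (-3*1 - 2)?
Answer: -204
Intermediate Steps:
-209 - (-3*1 - 2) = -209 - (-3 - 2) = -209 - 1*(-5) = -209 + 5 = -204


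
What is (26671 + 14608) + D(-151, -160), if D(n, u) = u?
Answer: 41119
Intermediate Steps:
(26671 + 14608) + D(-151, -160) = (26671 + 14608) - 160 = 41279 - 160 = 41119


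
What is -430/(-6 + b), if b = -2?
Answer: 215/4 ≈ 53.750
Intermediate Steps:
-430/(-6 + b) = -430/(-6 - 2) = -430/(-8) = -1/8*(-430) = 215/4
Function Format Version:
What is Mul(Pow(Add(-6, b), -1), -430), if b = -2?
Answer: Rational(215, 4) ≈ 53.750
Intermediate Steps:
Mul(Pow(Add(-6, b), -1), -430) = Mul(Pow(Add(-6, -2), -1), -430) = Mul(Pow(-8, -1), -430) = Mul(Rational(-1, 8), -430) = Rational(215, 4)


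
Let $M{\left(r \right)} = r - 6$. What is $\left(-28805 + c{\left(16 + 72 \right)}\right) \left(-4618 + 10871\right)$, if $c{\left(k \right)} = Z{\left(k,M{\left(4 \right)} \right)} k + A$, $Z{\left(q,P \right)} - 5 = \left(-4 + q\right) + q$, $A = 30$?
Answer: $-82533347$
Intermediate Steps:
$M{\left(r \right)} = -6 + r$ ($M{\left(r \right)} = r - 6 = -6 + r$)
$Z{\left(q,P \right)} = 1 + 2 q$ ($Z{\left(q,P \right)} = 5 + \left(\left(-4 + q\right) + q\right) = 5 + \left(-4 + 2 q\right) = 1 + 2 q$)
$c{\left(k \right)} = 30 + k \left(1 + 2 k\right)$ ($c{\left(k \right)} = \left(1 + 2 k\right) k + 30 = k \left(1 + 2 k\right) + 30 = 30 + k \left(1 + 2 k\right)$)
$\left(-28805 + c{\left(16 + 72 \right)}\right) \left(-4618 + 10871\right) = \left(-28805 + \left(30 + \left(16 + 72\right) \left(1 + 2 \left(16 + 72\right)\right)\right)\right) \left(-4618 + 10871\right) = \left(-28805 + \left(30 + 88 \left(1 + 2 \cdot 88\right)\right)\right) 6253 = \left(-28805 + \left(30 + 88 \left(1 + 176\right)\right)\right) 6253 = \left(-28805 + \left(30 + 88 \cdot 177\right)\right) 6253 = \left(-28805 + \left(30 + 15576\right)\right) 6253 = \left(-28805 + 15606\right) 6253 = \left(-13199\right) 6253 = -82533347$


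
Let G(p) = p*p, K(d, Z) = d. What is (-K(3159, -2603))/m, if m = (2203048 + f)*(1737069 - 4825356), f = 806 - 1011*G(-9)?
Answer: 13/26968027767 ≈ 4.8205e-10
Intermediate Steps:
G(p) = p²
f = -81085 (f = 806 - 1011*(-9)² = 806 - 1011*81 = 806 - 81891 = -81085)
m = -6553230747381 (m = (2203048 - 81085)*(1737069 - 4825356) = 2121963*(-3088287) = -6553230747381)
(-K(3159, -2603))/m = -1*3159/(-6553230747381) = -3159*(-1/6553230747381) = 13/26968027767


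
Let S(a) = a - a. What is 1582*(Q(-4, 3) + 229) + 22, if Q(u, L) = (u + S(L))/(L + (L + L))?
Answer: 3254372/9 ≈ 3.6160e+5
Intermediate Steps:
S(a) = 0
Q(u, L) = u/(3*L) (Q(u, L) = (u + 0)/(L + (L + L)) = u/(L + 2*L) = u/((3*L)) = u*(1/(3*L)) = u/(3*L))
1582*(Q(-4, 3) + 229) + 22 = 1582*((⅓)*(-4)/3 + 229) + 22 = 1582*((⅓)*(-4)*(⅓) + 229) + 22 = 1582*(-4/9 + 229) + 22 = 1582*(2057/9) + 22 = 3254174/9 + 22 = 3254372/9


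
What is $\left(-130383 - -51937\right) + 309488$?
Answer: $231042$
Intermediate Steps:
$\left(-130383 - -51937\right) + 309488 = \left(-130383 + \left(-41183 + 93120\right)\right) + 309488 = \left(-130383 + 51937\right) + 309488 = -78446 + 309488 = 231042$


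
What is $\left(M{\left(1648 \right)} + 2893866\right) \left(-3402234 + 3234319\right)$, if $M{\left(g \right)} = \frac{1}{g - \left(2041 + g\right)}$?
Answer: $- \frac{991769882497075}{2041} \approx -4.8592 \cdot 10^{11}$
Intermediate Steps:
$M{\left(g \right)} = - \frac{1}{2041}$ ($M{\left(g \right)} = \frac{1}{-2041} = - \frac{1}{2041}$)
$\left(M{\left(1648 \right)} + 2893866\right) \left(-3402234 + 3234319\right) = \left(- \frac{1}{2041} + 2893866\right) \left(-3402234 + 3234319\right) = \frac{5906380505}{2041} \left(-167915\right) = - \frac{991769882497075}{2041}$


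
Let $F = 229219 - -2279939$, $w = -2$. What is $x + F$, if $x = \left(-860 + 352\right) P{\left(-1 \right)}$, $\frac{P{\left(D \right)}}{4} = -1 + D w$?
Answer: $2507126$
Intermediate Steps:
$P{\left(D \right)} = -4 - 8 D$ ($P{\left(D \right)} = 4 \left(-1 + D \left(-2\right)\right) = 4 \left(-1 - 2 D\right) = -4 - 8 D$)
$x = -2032$ ($x = \left(-860 + 352\right) \left(-4 - -8\right) = - 508 \left(-4 + 8\right) = \left(-508\right) 4 = -2032$)
$F = 2509158$ ($F = 229219 + 2279939 = 2509158$)
$x + F = -2032 + 2509158 = 2507126$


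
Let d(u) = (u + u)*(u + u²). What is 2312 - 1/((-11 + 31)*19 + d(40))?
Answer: 304212959/131580 ≈ 2312.0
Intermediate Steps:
d(u) = 2*u*(u + u²) (d(u) = (2*u)*(u + u²) = 2*u*(u + u²))
2312 - 1/((-11 + 31)*19 + d(40)) = 2312 - 1/((-11 + 31)*19 + 2*40²*(1 + 40)) = 2312 - 1/(20*19 + 2*1600*41) = 2312 - 1/(380 + 131200) = 2312 - 1/131580 = 304212959/131580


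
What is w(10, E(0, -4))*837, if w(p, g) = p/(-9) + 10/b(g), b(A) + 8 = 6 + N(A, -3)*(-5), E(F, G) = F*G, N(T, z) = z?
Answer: -3720/13 ≈ -286.15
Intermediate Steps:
b(A) = 13 (b(A) = -8 + (6 - 3*(-5)) = -8 + (6 + 15) = -8 + 21 = 13)
w(p, g) = 10/13 - p/9 (w(p, g) = p/(-9) + 10/13 = p*(-⅑) + 10*(1/13) = -p/9 + 10/13 = 10/13 - p/9)
w(10, E(0, -4))*837 = (10/13 - ⅑*10)*837 = (10/13 - 10/9)*837 = -40/117*837 = -3720/13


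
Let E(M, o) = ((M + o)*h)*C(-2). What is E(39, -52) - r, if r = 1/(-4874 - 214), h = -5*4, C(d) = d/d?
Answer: 1322881/5088 ≈ 260.00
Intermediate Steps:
C(d) = 1
h = -20
E(M, o) = -20*M - 20*o (E(M, o) = ((M + o)*(-20))*1 = (-20*M - 20*o)*1 = -20*M - 20*o)
r = -1/5088 (r = 1/(-5088) = -1/5088 ≈ -0.00019654)
E(39, -52) - r = (-20*39 - 20*(-52)) - 1*(-1/5088) = (-780 + 1040) + 1/5088 = 260 + 1/5088 = 1322881/5088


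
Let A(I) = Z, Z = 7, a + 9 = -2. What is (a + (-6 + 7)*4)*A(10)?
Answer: -49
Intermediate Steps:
a = -11 (a = -9 - 2 = -11)
A(I) = 7
(a + (-6 + 7)*4)*A(10) = (-11 + (-6 + 7)*4)*7 = (-11 + 1*4)*7 = (-11 + 4)*7 = -7*7 = -49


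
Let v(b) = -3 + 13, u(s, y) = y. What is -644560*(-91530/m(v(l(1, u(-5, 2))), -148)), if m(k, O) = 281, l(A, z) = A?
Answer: 58996576800/281 ≈ 2.0995e+8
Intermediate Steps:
v(b) = 10
-644560*(-91530/m(v(l(1, u(-5, 2))), -148)) = -644560/(281/(-91530)) = -644560/(281*(-1/91530)) = -644560/(-281/91530) = -644560*(-91530/281) = 58996576800/281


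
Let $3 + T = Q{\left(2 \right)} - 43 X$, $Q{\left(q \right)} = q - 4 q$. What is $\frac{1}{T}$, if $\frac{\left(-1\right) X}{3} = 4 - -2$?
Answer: $\frac{1}{765} \approx 0.0013072$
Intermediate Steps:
$X = -18$ ($X = - 3 \left(4 - -2\right) = - 3 \left(4 + 2\right) = \left(-3\right) 6 = -18$)
$Q{\left(q \right)} = - 3 q$
$T = 765$ ($T = -3 - -768 = -3 + \left(-6 + 774\right) = -3 + 768 = 765$)
$\frac{1}{T} = \frac{1}{765}$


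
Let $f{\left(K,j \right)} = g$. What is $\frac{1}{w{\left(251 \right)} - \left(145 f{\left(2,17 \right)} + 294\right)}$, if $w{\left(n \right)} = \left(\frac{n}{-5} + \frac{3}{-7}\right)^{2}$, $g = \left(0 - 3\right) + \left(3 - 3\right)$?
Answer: $\frac{1225}{3312709} \approx 0.00036979$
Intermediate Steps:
$g = -3$ ($g = -3 + \left(3 - 3\right) = -3 + 0 = -3$)
$f{\left(K,j \right)} = -3$
$w{\left(n \right)} = \left(- \frac{3}{7} - \frac{n}{5}\right)^{2}$ ($w{\left(n \right)} = \left(n \left(- \frac{1}{5}\right) + 3 \left(- \frac{1}{7}\right)\right)^{2} = \left(- \frac{n}{5} - \frac{3}{7}\right)^{2} = \left(- \frac{3}{7} - \frac{n}{5}\right)^{2}$)
$\frac{1}{w{\left(251 \right)} - \left(145 f{\left(2,17 \right)} + 294\right)} = \frac{1}{\frac{\left(15 + 7 \cdot 251\right)^{2}}{1225} - \left(145 \left(-3\right) + 294\right)} = \frac{1}{\frac{\left(15 + 1757\right)^{2}}{1225} - \left(-435 + 294\right)} = \frac{1}{\frac{1772^{2}}{1225} - -141} = \frac{1}{\frac{1}{1225} \cdot 3139984 + 141} = \frac{1}{\frac{3139984}{1225} + 141} = \frac{1}{\frac{3312709}{1225}} = \frac{1225}{3312709}$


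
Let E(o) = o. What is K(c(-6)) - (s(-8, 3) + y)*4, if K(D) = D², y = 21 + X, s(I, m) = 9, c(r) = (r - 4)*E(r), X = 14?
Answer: 3424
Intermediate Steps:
c(r) = r*(-4 + r) (c(r) = (r - 4)*r = (-4 + r)*r = r*(-4 + r))
y = 35 (y = 21 + 14 = 35)
K(c(-6)) - (s(-8, 3) + y)*4 = (-6*(-4 - 6))² - (9 + 35)*4 = (-6*(-10))² - 44*4 = 60² - 1*176 = 3600 - 176 = 3424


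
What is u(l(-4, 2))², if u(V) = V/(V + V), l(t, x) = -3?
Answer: ¼ ≈ 0.25000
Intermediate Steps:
u(V) = ½ (u(V) = V/((2*V)) = V*(1/(2*V)) = ½)
u(l(-4, 2))² = (½)² = ¼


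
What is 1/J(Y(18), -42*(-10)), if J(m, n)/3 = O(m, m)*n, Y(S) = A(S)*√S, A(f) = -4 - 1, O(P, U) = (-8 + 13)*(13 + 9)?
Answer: 1/138600 ≈ 7.2150e-6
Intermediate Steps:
O(P, U) = 110 (O(P, U) = 5*22 = 110)
A(f) = -5
Y(S) = -5*√S
J(m, n) = 330*n (J(m, n) = 3*(110*n) = 330*n)
1/J(Y(18), -42*(-10)) = 1/(330*(-42*(-10))) = 1/(330*420) = 1/138600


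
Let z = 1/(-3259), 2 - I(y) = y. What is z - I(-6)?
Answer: -26073/3259 ≈ -8.0003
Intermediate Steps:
I(y) = 2 - y
z = -1/3259 ≈ -0.00030684
z - I(-6) = -1/3259 - (2 - 1*(-6)) = -1/3259 - (2 + 6) = -1/3259 - 1*8 = -1/3259 - 8 = -26073/3259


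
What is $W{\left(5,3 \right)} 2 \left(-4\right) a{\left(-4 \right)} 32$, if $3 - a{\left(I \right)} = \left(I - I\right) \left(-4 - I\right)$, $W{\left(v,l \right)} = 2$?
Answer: $-1536$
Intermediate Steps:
$a{\left(I \right)} = 3$ ($a{\left(I \right)} = 3 - \left(I - I\right) \left(-4 - I\right) = 3 - 0 \left(-4 - I\right) = 3 - 0 = 3 + 0 = 3$)
$W{\left(5,3 \right)} 2 \left(-4\right) a{\left(-4 \right)} 32 = 2 \cdot 2 \left(-4\right) 3 \cdot 32 = 4 \left(-4\right) 3 \cdot 32 = \left(-16\right) 3 \cdot 32 = \left(-48\right) 32 = -1536$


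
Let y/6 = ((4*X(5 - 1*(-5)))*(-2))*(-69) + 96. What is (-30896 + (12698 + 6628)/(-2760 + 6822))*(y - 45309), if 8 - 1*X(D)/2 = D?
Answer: 1212578163951/677 ≈ 1.7911e+9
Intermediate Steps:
X(D) = 16 - 2*D
y = -12672 (y = 6*(((4*(16 - 2*(5 - 1*(-5))))*(-2))*(-69) + 96) = 6*(((4*(16 - 2*(5 + 5)))*(-2))*(-69) + 96) = 6*(((4*(16 - 2*10))*(-2))*(-69) + 96) = 6*(((4*(16 - 20))*(-2))*(-69) + 96) = 6*(((4*(-4))*(-2))*(-69) + 96) = 6*(-16*(-2)*(-69) + 96) = 6*(32*(-69) + 96) = 6*(-2208 + 96) = 6*(-2112) = -12672)
(-30896 + (12698 + 6628)/(-2760 + 6822))*(y - 45309) = (-30896 + (12698 + 6628)/(-2760 + 6822))*(-12672 - 45309) = (-30896 + 19326/4062)*(-57981) = (-30896 + 19326*(1/4062))*(-57981) = (-30896 + 3221/677)*(-57981) = -20913371/677*(-57981) = 1212578163951/677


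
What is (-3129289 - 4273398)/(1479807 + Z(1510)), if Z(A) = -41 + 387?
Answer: -7402687/1480153 ≈ -5.0013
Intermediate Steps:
Z(A) = 346
(-3129289 - 4273398)/(1479807 + Z(1510)) = (-3129289 - 4273398)/(1479807 + 346) = -7402687/1480153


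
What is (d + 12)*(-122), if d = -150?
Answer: 16836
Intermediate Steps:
(d + 12)*(-122) = (-150 + 12)*(-122) = -138*(-122) = 16836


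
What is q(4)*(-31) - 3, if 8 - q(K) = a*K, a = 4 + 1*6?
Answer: 989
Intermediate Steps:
a = 10 (a = 4 + 6 = 10)
q(K) = 8 - 10*K
q(4)*(-31) - 3 = (8 - 10*4)*(-31) - 3 = (8 - 40)*(-31) - 3 = -32*(-31) - 3 = 992 - 3 = 989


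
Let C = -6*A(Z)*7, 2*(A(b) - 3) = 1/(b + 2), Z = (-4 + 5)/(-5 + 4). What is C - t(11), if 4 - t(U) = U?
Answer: -140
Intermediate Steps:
t(U) = 4 - U
Z = -1 (Z = 1/(-1) = 1*(-1) = -1)
A(b) = 3 + 1/(2*(2 + b)) (A(b) = 3 + 1/(2*(b + 2)) = 3 + 1/(2*(2 + b)))
C = -147 (C = -3*(13 + 6*(-1))/(2 - 1)*7 = -3*(13 - 6)/1*7 = -3*7*7 = -6*7/2*7 = -21*7 = -147)
C - t(11) = -147 - (4 - 1*11) = -147 - (4 - 11) = -147 - 1*(-7) = -147 + 7 = -140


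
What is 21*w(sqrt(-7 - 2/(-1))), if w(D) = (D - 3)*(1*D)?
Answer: -105 - 63*I*sqrt(5) ≈ -105.0 - 140.87*I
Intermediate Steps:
w(D) = D*(-3 + D) (w(D) = (-3 + D)*D = D*(-3 + D))
21*w(sqrt(-7 - 2/(-1))) = 21*(sqrt(-7 - 2/(-1))*(-3 + sqrt(-7 - 2/(-1)))) = 21*(sqrt(-7 - 2*(-1))*(-3 + sqrt(-7 - 2*(-1)))) = 21*(sqrt(-7 + 2)*(-3 + sqrt(-7 + 2))) = 21*(sqrt(-5)*(-3 + sqrt(-5))) = 21*((I*sqrt(5))*(-3 + I*sqrt(5))) = 21*(I*sqrt(5)*(-3 + I*sqrt(5))) = 21*I*sqrt(5)*(-3 + I*sqrt(5))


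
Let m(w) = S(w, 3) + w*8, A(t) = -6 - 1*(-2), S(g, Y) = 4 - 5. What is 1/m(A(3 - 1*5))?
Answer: -1/33 ≈ -0.030303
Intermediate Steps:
S(g, Y) = -1
A(t) = -4 (A(t) = -6 + 2 = -4)
m(w) = -1 + 8*w (m(w) = -1 + w*8 = -1 + 8*w)
1/m(A(3 - 1*5)) = 1/(-1 + 8*(-4)) = 1/(-1 - 32) = 1/(-33) = -1/33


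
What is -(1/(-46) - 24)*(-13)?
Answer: -14365/46 ≈ -312.28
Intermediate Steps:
-(1/(-46) - 24)*(-13) = -(-1/46 - 24)*(-13) = -(-1105)*(-13)/46 = -1*14365/46 = -14365/46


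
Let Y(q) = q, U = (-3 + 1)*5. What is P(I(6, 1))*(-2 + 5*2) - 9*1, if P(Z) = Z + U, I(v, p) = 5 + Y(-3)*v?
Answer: -193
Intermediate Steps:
U = -10 (U = -2*5 = -10)
I(v, p) = 5 - 3*v
P(Z) = -10 + Z (P(Z) = Z - 10 = -10 + Z)
P(I(6, 1))*(-2 + 5*2) - 9*1 = (-10 + (5 - 3*6))*(-2 + 5*2) - 9*1 = (-10 + (5 - 18))*(-2 + 10) - 9 = (-10 - 13)*8 - 9 = -23*8 - 9 = -184 - 9 = -193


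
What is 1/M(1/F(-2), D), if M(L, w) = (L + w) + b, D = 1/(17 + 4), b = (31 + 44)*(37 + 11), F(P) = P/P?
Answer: 21/75622 ≈ 0.00027770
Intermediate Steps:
F(P) = 1
b = 3600 (b = 75*48 = 3600)
D = 1/21 ≈ 0.047619
M(L, w) = 3600 + L + w (M(L, w) = (L + w) + 3600 = 3600 + L + w)
1/M(1/F(-2), D) = 1/(3600 + 1/1 + 1/21) = 1/(3600 + 1 + 1/21) = 1/(75622/21) = 21/75622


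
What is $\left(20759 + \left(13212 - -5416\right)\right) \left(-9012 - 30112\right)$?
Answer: $-1540976988$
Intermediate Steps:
$\left(20759 + \left(13212 - -5416\right)\right) \left(-9012 - 30112\right) = \left(20759 + \left(13212 + 5416\right)\right) \left(-39124\right) = \left(20759 + 18628\right) \left(-39124\right) = 39387 \left(-39124\right) = -1540976988$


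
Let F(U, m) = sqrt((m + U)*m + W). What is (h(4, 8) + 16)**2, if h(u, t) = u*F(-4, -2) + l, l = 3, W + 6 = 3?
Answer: 961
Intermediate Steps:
W = -3 (W = -6 + 3 = -3)
F(U, m) = sqrt(-3 + m*(U + m)) (F(U, m) = sqrt((m + U)*m - 3) = sqrt((U + m)*m - 3) = sqrt(m*(U + m) - 3) = sqrt(-3 + m*(U + m)))
h(u, t) = 3 + 3*u (h(u, t) = u*sqrt(-3 + (-2)**2 - 4*(-2)) + 3 = u*sqrt(-3 + 4 + 8) + 3 = u*sqrt(9) + 3 = u*3 + 3 = 3*u + 3 = 3 + 3*u)
(h(4, 8) + 16)**2 = ((3 + 3*4) + 16)**2 = ((3 + 12) + 16)**2 = (15 + 16)**2 = 31**2 = 961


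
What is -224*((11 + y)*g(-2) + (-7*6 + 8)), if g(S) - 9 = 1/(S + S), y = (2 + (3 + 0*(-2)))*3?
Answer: -43344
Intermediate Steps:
y = 15 (y = (2 + (3 + 0))*3 = (2 + 3)*3 = 5*3 = 15)
g(S) = 9 + 1/(2*S) (g(S) = 9 + 1/(S + S) = 9 + 1/(2*S))
-224*((11 + y)*g(-2) + (-7*6 + 8)) = -224*((11 + 15)*(9 + (½)/(-2)) + (-7*6 + 8)) = -224*(26*(9 + (½)*(-½)) + (-42 + 8)) = -224*(26*(9 - ¼) - 34) = -224*(26*(35/4) - 34) = -224*(455/2 - 34) = -224*387/2 = -43344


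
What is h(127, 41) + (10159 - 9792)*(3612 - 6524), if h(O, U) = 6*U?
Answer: -1068458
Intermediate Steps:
h(127, 41) + (10159 - 9792)*(3612 - 6524) = 6*41 + (10159 - 9792)*(3612 - 6524) = 246 + 367*(-2912) = 246 - 1068704 = -1068458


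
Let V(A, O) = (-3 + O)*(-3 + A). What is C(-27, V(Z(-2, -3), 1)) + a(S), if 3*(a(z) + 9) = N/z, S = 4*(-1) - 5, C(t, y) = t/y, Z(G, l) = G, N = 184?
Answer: -4999/270 ≈ -18.515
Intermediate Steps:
V(A, O) = (-3 + A)*(-3 + O)
S = -9 (S = -4 - 5 = -9)
a(z) = -9 + 184/(3*z) (a(z) = -9 + (184/z)/3 = -9 + 184/(3*z))
C(-27, V(Z(-2, -3), 1)) + a(S) = -27/(9 - 3*(-2) - 3*1 - 2*1) + (-9 + (184/3)/(-9)) = -27/(9 + 6 - 3 - 2) + (-9 + (184/3)*(-⅑)) = -27/10 + (-9 - 184/27) = -27*⅒ - 427/27 = -27/10 - 427/27 = -4999/270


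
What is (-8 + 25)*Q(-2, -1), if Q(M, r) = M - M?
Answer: 0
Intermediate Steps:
Q(M, r) = 0
(-8 + 25)*Q(-2, -1) = (-8 + 25)*0 = 17*0 = 0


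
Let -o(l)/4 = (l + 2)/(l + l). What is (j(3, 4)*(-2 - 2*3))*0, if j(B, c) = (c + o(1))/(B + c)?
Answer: 0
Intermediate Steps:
o(l) = -2*(2 + l)/l (o(l) = -4*(l + 2)/(l + l) = -4*(2 + l)/(2*l) = -4*(2 + l)*1/(2*l) = -2*(2 + l)/l)
j(B, c) = (-6 + c)/(B + c) (j(B, c) = (c + (-2 - 4/1))/(B + c) = (c + (-2 - 4*1))/(B + c) = (c + (-2 - 4))/(B + c) = (c - 6)/(B + c) = (-6 + c)/(B + c))
(j(3, 4)*(-2 - 2*3))*0 = (((-6 + 4)/(3 + 4))*(-2 - 2*3))*0 = ((-2/7)*(-2 - 1*6))*0 = (((⅐)*(-2))*(-2 - 6))*0 = -2/7*(-8)*0 = (16/7)*0 = 0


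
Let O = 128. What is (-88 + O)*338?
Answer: 13520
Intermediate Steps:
(-88 + O)*338 = (-88 + 128)*338 = 40*338 = 13520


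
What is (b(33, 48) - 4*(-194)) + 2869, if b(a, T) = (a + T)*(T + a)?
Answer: 10206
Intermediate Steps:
b(a, T) = (T + a)**2 (b(a, T) = (T + a)*(T + a) = (T + a)**2)
(b(33, 48) - 4*(-194)) + 2869 = ((48 + 33)**2 - 4*(-194)) + 2869 = (81**2 + 776) + 2869 = (6561 + 776) + 2869 = 7337 + 2869 = 10206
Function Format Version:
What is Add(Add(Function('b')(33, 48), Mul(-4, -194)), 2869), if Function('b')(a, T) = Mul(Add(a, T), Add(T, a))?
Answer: 10206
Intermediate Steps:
Function('b')(a, T) = Pow(Add(T, a), 2) (Function('b')(a, T) = Mul(Add(T, a), Add(T, a)) = Pow(Add(T, a), 2))
Add(Add(Function('b')(33, 48), Mul(-4, -194)), 2869) = Add(Add(Pow(Add(48, 33), 2), Mul(-4, -194)), 2869) = Add(Add(Pow(81, 2), 776), 2869) = Add(Add(6561, 776), 2869) = Add(7337, 2869) = 10206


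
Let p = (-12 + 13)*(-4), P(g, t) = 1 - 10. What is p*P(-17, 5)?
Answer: 36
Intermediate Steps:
P(g, t) = -9
p = -4 (p = 1*(-4) = -4)
p*P(-17, 5) = -4*(-9) = 36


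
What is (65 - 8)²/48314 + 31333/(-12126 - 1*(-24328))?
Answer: 388366715/147381857 ≈ 2.6351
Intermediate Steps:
(65 - 8)²/48314 + 31333/(-12126 - 1*(-24328)) = 57²*(1/48314) + 31333/(-12126 + 24328) = 3249*(1/48314) + 31333/12202 = 3249/48314 + 31333*(1/12202) = 3249/48314 + 31333/12202 = 388366715/147381857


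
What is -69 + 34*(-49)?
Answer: -1735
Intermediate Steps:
-69 + 34*(-49) = -69 - 1666 = -1735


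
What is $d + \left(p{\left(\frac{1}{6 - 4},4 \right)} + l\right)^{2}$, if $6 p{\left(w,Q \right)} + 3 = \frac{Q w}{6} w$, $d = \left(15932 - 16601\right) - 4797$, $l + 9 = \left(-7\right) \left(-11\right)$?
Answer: $- \frac{1174175}{1296} \approx -906.0$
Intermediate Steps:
$l = 68$ ($l = -9 - -77 = -9 + 77 = 68$)
$d = -5466$ ($d = -669 - 4797 = -5466$)
$p{\left(w,Q \right)} = - \frac{1}{2} + \frac{Q w^{2}}{36}$ ($p{\left(w,Q \right)} = - \frac{1}{2} + \frac{\frac{Q w}{6} w}{6} = - \frac{1}{2} + \frac{\frac{1}{6} Q w^{2}}{6} = - \frac{1}{2} + \frac{Q w^{2}}{36}$)
$d + \left(p{\left(\frac{1}{6 - 4},4 \right)} + l\right)^{2} = -5466 + \left(\left(- \frac{1}{2} + \frac{1}{36} \cdot 4 \left(\frac{1}{6 - 4}\right)^{2}\right) + 68\right)^{2} = -5466 + \left(\left(- \frac{1}{2} + \frac{1}{36} \cdot 4 \left(\frac{1}{2}\right)^{2}\right) + 68\right)^{2} = -5466 + \left(\left(- \frac{1}{2} + \frac{1}{36} \cdot 4 \cdot \frac{1}{4}\right) + 68\right)^{2} = -5466 + \left(\left(- \frac{1}{2} + \frac{1}{36}\right) + 68\right)^{2} = -5466 + \left(- \frac{17}{36} + 68\right)^{2} = -5466 + \left(\frac{2431}{36}\right)^{2} = -5466 + \frac{5909761}{1296} = - \frac{1174175}{1296}$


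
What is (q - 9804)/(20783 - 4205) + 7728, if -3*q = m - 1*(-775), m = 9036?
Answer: 384305129/49734 ≈ 7727.2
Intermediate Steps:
q = -9811/3 (q = -(9036 - 1*(-775))/3 = -(9036 + 775)/3 = -⅓*9811 = -9811/3 ≈ -3270.3)
(q - 9804)/(20783 - 4205) + 7728 = (-9811/3 - 9804)/(20783 - 4205) + 7728 = -39223/3/16578 + 7728 = -39223/3*1/16578 + 7728 = -39223/49734 + 7728 = 384305129/49734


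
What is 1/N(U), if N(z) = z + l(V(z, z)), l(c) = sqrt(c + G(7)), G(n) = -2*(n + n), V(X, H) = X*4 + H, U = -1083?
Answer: -1083/1178332 - I*sqrt(5443)/1178332 ≈ -0.0009191 - 6.2611e-5*I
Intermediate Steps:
V(X, H) = H + 4*X (V(X, H) = 4*X + H = H + 4*X)
G(n) = -4*n
l(c) = sqrt(-28 + c) (l(c) = sqrt(c - 4*7) = sqrt(c - 28) = sqrt(-28 + c))
N(z) = z + sqrt(-28 + 5*z) (N(z) = z + sqrt(-28 + (z + 4*z)) = z + sqrt(-28 + 5*z))
1/N(U) = 1/(-1083 + sqrt(-28 + 5*(-1083))) = 1/(-1083 + sqrt(-28 - 5415)) = 1/(-1083 + sqrt(-5443)) = 1/(-1083 + I*sqrt(5443))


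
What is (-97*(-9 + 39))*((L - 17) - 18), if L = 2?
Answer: 96030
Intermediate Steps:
(-97*(-9 + 39))*((L - 17) - 18) = (-97*(-9 + 39))*((2 - 17) - 18) = (-97*30)*(-15 - 18) = -2910*(-33) = 96030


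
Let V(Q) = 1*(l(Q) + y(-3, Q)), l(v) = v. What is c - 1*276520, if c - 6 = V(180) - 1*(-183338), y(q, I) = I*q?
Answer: -93536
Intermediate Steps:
V(Q) = -2*Q (V(Q) = 1*(Q + Q*(-3)) = 1*(Q - 3*Q) = 1*(-2*Q) = -2*Q)
c = 182984 (c = 6 + (-2*180 - 1*(-183338)) = 6 + (-360 + 183338) = 6 + 182978 = 182984)
c - 1*276520 = 182984 - 1*276520 = 182984 - 276520 = -93536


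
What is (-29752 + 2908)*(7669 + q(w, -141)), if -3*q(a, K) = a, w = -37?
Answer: -206197712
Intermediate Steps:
q(a, K) = -a/3
(-29752 + 2908)*(7669 + q(w, -141)) = (-29752 + 2908)*(7669 - ⅓*(-37)) = -26844*(7669 + 37/3) = -26844*23044/3 = -206197712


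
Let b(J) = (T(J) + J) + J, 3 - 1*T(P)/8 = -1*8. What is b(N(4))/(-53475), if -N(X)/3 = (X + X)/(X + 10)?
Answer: -592/374325 ≈ -0.0015815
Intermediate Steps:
T(P) = 88 (T(P) = 24 - (-8)*8 = 24 - 8*(-8) = 24 + 64 = 88)
N(X) = -6*X/(10 + X) (N(X) = -3*(X + X)/(X + 10) = -3*2*X/(10 + X) = -6*X/(10 + X))
b(J) = 88 + 2*J (b(J) = (88 + J) + J = 88 + 2*J)
b(N(4))/(-53475) = (88 + 2*(-6*4/(10 + 4)))/(-53475) = (88 + 2*(-6*4/14))*(-1/53475) = (88 + 2*(-6*4*1/14))*(-1/53475) = (88 + 2*(-12/7))*(-1/53475) = (88 - 24/7)*(-1/53475) = (592/7)*(-1/53475) = -592/374325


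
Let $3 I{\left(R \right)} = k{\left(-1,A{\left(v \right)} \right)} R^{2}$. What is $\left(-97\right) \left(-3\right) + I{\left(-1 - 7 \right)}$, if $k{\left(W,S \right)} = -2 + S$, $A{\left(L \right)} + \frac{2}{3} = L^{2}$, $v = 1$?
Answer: $\frac{2299}{9} \approx 255.44$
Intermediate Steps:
$A{\left(L \right)} = - \frac{2}{3} + L^{2}$
$I{\left(R \right)} = - \frac{5 R^{2}}{9}$ ($I{\left(R \right)} = \frac{\left(-2 - \left(\frac{2}{3} - 1^{2}\right)\right) R^{2}}{3} = \frac{\left(-2 + \left(- \frac{2}{3} + 1\right)\right) R^{2}}{3} = \frac{\left(-2 + \frac{1}{3}\right) R^{2}}{3} = \frac{\left(- \frac{5}{3}\right) R^{2}}{3} = - \frac{5 R^{2}}{9}$)
$\left(-97\right) \left(-3\right) + I{\left(-1 - 7 \right)} = \left(-97\right) \left(-3\right) - \frac{5 \left(-1 - 7\right)^{2}}{9} = 291 - \frac{5 \left(-1 - 7\right)^{2}}{9} = 291 - \frac{5 \left(-8\right)^{2}}{9} = 291 - \frac{320}{9} = \frac{2299}{9}$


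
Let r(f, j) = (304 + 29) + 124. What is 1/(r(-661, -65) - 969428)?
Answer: -1/968971 ≈ -1.0320e-6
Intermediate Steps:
r(f, j) = 457 (r(f, j) = 333 + 124 = 457)
1/(r(-661, -65) - 969428) = 1/(457 - 969428) = 1/(-968971) = -1/968971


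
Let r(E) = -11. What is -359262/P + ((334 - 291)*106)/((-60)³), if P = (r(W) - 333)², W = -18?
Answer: -38154281/12480750 ≈ -3.0570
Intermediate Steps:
P = 118336 (P = (-11 - 333)² = (-344)² = 118336)
-359262/P + ((334 - 291)*106)/((-60)³) = -359262/118336 + ((334 - 291)*106)/((-60)³) = -359262*1/118336 + (43*106)/(-216000) = -179631/59168 + 4558*(-1/216000) = -179631/59168 - 2279/108000 = -38154281/12480750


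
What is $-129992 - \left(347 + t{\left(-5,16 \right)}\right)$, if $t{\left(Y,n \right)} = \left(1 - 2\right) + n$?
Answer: $-130354$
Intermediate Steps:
$t{\left(Y,n \right)} = -1 + n$
$-129992 - \left(347 + t{\left(-5,16 \right)}\right) = -129992 - \left(347 + \left(-1 + 16\right)\right) = -129992 - \left(347 + 15\right) = -129992 - 362 = -130354$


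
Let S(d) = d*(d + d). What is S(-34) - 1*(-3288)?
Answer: 5600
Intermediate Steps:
S(d) = 2*d² (S(d) = d*(2*d) = 2*d²)
S(-34) - 1*(-3288) = 2*(-34)² - 1*(-3288) = 2*1156 + 3288 = 2312 + 3288 = 5600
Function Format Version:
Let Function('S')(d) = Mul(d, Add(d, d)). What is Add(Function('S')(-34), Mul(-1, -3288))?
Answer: 5600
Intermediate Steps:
Function('S')(d) = Mul(2, Pow(d, 2)) (Function('S')(d) = Mul(d, Mul(2, d)) = Mul(2, Pow(d, 2)))
Add(Function('S')(-34), Mul(-1, -3288)) = Add(Mul(2, Pow(-34, 2)), Mul(-1, -3288)) = Add(Mul(2, 1156), 3288) = Add(2312, 3288) = 5600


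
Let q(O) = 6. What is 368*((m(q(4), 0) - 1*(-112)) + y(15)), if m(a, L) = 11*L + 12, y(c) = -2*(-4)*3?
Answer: 54464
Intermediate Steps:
y(c) = 24 (y(c) = 8*3 = 24)
m(a, L) = 12 + 11*L
368*((m(q(4), 0) - 1*(-112)) + y(15)) = 368*(((12 + 11*0) - 1*(-112)) + 24) = 368*(((12 + 0) + 112) + 24) = 368*((12 + 112) + 24) = 368*(124 + 24) = 368*148 = 54464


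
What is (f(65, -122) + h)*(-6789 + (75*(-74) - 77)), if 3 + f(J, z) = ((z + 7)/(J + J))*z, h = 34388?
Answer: -5567433728/13 ≈ -4.2826e+8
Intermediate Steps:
f(J, z) = -3 + z*(7 + z)/(2*J) (f(J, z) = -3 + ((z + 7)/(J + J))*z = -3 + ((7 + z)/((2*J)))*z = -3 + ((7 + z)*(1/(2*J)))*z = -3 + ((7 + z)/(2*J))*z = -3 + z*(7 + z)/(2*J))
(f(65, -122) + h)*(-6789 + (75*(-74) - 77)) = ((½)*((-122)² - 6*65 + 7*(-122))/65 + 34388)*(-6789 + (75*(-74) - 77)) = ((½)*(1/65)*(14884 - 390 - 854) + 34388)*(-6789 + (-5550 - 77)) = ((½)*(1/65)*13640 + 34388)*(-6789 - 5627) = (1364/13 + 34388)*(-12416) = (448408/13)*(-12416) = -5567433728/13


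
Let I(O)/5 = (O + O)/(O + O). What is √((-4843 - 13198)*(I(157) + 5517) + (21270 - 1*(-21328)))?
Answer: 2*I*√24894951 ≈ 9979.0*I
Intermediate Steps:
I(O) = 5 (I(O) = 5*((O + O)/(O + O)) = 5*((2*O)/((2*O))) = 5*((2*O)*(1/(2*O))) = 5*1 = 5)
√((-4843 - 13198)*(I(157) + 5517) + (21270 - 1*(-21328))) = √((-4843 - 13198)*(5 + 5517) + (21270 - 1*(-21328))) = √(-18041*5522 + (21270 + 21328)) = √(-99622402 + 42598) = √(-99579804) = 2*I*√24894951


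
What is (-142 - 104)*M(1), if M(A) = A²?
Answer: -246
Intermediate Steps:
(-142 - 104)*M(1) = (-142 - 104)*1² = -246*1 = -246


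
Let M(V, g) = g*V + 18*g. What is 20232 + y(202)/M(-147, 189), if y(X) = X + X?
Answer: 493275988/24381 ≈ 20232.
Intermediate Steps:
M(V, g) = 18*g + V*g (M(V, g) = V*g + 18*g = 18*g + V*g)
y(X) = 2*X
20232 + y(202)/M(-147, 189) = 20232 + (2*202)/((189*(18 - 147))) = 20232 + 404/((189*(-129))) = 20232 + 404/(-24381) = 20232 + 404*(-1/24381) = 20232 - 404/24381 = 493275988/24381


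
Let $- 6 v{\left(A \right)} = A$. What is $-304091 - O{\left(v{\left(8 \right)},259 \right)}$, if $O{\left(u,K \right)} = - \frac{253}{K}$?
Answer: $- \frac{78759316}{259} \approx -3.0409 \cdot 10^{5}$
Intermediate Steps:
$v{\left(A \right)} = - \frac{A}{6}$
$-304091 - O{\left(v{\left(8 \right)},259 \right)} = -304091 - - \frac{253}{259} = -304091 + \frac{253}{259} = - \frac{78759316}{259}$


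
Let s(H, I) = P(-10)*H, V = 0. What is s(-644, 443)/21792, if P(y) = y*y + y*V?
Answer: -4025/1362 ≈ -2.9552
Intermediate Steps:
P(y) = y² (P(y) = y*y + y*0 = y² + 0 = y²)
s(H, I) = 100*H (s(H, I) = (-10)²*H = 100*H)
s(-644, 443)/21792 = (100*(-644))/21792 = -64400*1/21792 = -4025/1362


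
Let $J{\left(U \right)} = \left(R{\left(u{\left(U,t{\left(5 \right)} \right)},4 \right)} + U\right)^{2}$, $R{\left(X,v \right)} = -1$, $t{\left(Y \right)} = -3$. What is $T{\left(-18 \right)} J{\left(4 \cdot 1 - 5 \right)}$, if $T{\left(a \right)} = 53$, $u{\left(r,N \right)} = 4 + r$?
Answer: $212$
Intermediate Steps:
$J{\left(U \right)} = \left(-1 + U\right)^{2}$
$T{\left(-18 \right)} J{\left(4 \cdot 1 - 5 \right)} = 53 \left(-1 + \left(4 \cdot 1 - 5\right)\right)^{2} = 53 \left(-1 + \left(4 - 5\right)\right)^{2} = 53 \left(-1 - 1\right)^{2} = 53 \left(-2\right)^{2} = 53 \cdot 4 = 212$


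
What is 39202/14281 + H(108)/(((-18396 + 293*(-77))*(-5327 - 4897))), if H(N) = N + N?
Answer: 227994719431/83056782214 ≈ 2.7450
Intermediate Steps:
H(N) = 2*N
39202/14281 + H(108)/(((-18396 + 293*(-77))*(-5327 - 4897))) = 39202/14281 + (2*108)/(((-18396 + 293*(-77))*(-5327 - 4897))) = 39202*(1/14281) + 216/(((-18396 - 22561)*(-10224))) = 39202/14281 + 216/((-40957*(-10224))) = 39202/14281 + 216/418744368 = 39202/14281 + 216*(1/418744368) = 39202/14281 + 3/5815894 = 227994719431/83056782214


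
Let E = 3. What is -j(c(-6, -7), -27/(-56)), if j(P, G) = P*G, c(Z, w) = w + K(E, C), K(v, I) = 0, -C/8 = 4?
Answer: 27/8 ≈ 3.3750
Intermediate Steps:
C = -32 (C = -8*4 = -32)
c(Z, w) = w (c(Z, w) = w + 0 = w)
j(P, G) = G*P
-j(c(-6, -7), -27/(-56)) = -(-27/(-56))*(-7) = -(-27*(-1/56))*(-7) = -27*(-7)/56 = -1*(-27/8) = 27/8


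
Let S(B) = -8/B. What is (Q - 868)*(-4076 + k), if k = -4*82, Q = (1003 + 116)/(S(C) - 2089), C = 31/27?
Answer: 248530883556/64975 ≈ 3.8250e+6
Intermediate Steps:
C = 31/27 (C = 31*(1/27) = 31/27 ≈ 1.1481)
Q = -34689/64975 (Q = (1003 + 116)/(-8/31/27 - 2089) = 1119/(-8*27/31 - 2089) = 1119/(-216/31 - 2089) = 1119/(-64975/31) = 1119*(-31/64975) = -34689/64975 ≈ -0.53388)
k = -328
(Q - 868)*(-4076 + k) = (-34689/64975 - 868)*(-4076 - 328) = -56432989/64975*(-4404) = 248530883556/64975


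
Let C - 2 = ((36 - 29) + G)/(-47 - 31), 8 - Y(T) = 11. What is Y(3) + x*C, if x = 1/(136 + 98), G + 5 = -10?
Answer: -13648/4563 ≈ -2.9910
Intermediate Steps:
G = -15 (G = -5 - 10 = -15)
Y(T) = -3 (Y(T) = 8 - 1*11 = 8 - 11 = -3)
x = 1/234 ≈ 0.0042735
C = 82/39 (C = 2 + ((36 - 29) - 15)/(-47 - 31) = 2 + (7 - 15)/(-78) = 2 - 8*(-1/78) = 2 + 4/39 = 82/39 ≈ 2.1026)
Y(3) + x*C = -3 + (1/234)*(82/39) = -3 + 41/4563 = -13648/4563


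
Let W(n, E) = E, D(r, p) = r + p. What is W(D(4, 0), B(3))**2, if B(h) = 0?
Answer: 0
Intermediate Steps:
D(r, p) = p + r
W(D(4, 0), B(3))**2 = 0**2 = 0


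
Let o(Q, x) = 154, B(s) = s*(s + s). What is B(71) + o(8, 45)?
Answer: 10236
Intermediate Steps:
B(s) = 2*s**2 (B(s) = s*(2*s) = 2*s**2)
B(71) + o(8, 45) = 2*71**2 + 154 = 2*5041 + 154 = 10082 + 154 = 10236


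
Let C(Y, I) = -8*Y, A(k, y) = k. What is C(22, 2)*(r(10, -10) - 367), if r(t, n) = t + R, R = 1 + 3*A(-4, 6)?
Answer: 64768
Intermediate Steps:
R = -11 (R = 1 + 3*(-4) = 1 - 12 = -11)
r(t, n) = -11 + t (r(t, n) = t - 11 = -11 + t)
C(22, 2)*(r(10, -10) - 367) = (-8*22)*((-11 + 10) - 367) = -176*(-1 - 367) = -176*(-368) = 64768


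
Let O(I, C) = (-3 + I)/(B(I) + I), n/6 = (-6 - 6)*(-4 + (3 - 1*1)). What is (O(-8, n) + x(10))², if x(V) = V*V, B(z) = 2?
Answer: 373321/36 ≈ 10370.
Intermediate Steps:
x(V) = V²
n = 144 (n = 6*((-6 - 6)*(-4 + (3 - 1*1))) = 6*(-12*(-4 + (3 - 1))) = 6*(-12*(-4 + 2)) = 6*(-12*(-2)) = 6*24 = 144)
O(I, C) = (-3 + I)/(2 + I)
(O(-8, n) + x(10))² = ((-3 - 8)/(2 - 8) + 10²)² = (-11/(-6) + 100)² = (-⅙*(-11) + 100)² = (11/6 + 100)² = (611/6)² = 373321/36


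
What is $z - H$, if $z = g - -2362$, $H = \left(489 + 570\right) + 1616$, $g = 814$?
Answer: $501$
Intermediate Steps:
$H = 2675$ ($H = 1059 + 1616 = 2675$)
$z = 3176$ ($z = 814 - -2362 = 814 + 2362 = 3176$)
$z - H = 3176 - 2675 = 501$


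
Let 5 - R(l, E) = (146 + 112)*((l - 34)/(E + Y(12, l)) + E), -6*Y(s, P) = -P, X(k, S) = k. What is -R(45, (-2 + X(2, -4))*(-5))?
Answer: 1867/5 ≈ 373.40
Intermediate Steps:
Y(s, P) = P/6 (Y(s, P) = -(-1)*P/6 = P/6)
R(l, E) = 5 - 258*E - 258*(-34 + l)/(E + l/6) (R(l, E) = 5 - (146 + 112)*((l - 34)/(E + l/6) + E) = 5 - 258*((-34 + l)/(E + l/6) + E) = 5 - 258*(E + (-34 + l)/(E + l/6)) = 5 - (258*E + 258*(-34 + l)/(E + l/6)) = 5 + (-258*E - 258*(-34 + l)/(E + l/6)) = 5 - 258*E - 258*(-34 + l)/(E + l/6))
-R(45, (-2 + X(2, -4))*(-5)) = -(52632 - 1548*25*(-2 + 2)² - 1543*45 + 30*((-2 + 2)*(-5)) - 258*(-2 + 2)*(-5)*45)/(45 + 6*((-2 + 2)*(-5))) = -(52632 - 1548*(0*(-5))² - 69435 + 30*(0*(-5)) - 258*0*(-5)*45)/(45 + 6*(0*(-5))) = -(52632 - 1548*0² - 69435 + 30*0 - 258*0*45)/(45 + 6*0) = -(52632 - 1548*0 - 69435 + 0 + 0)/(45 + 0) = -(52632 + 0 - 69435 + 0 + 0)/45 = -(-16803)/45 = -1*(-1867/5) = 1867/5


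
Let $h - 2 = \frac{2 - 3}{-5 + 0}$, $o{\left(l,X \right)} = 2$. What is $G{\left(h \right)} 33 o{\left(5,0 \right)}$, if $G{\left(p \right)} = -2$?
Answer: $-132$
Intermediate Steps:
$h = \frac{11}{5}$ ($h = 2 + \frac{2 - 3}{-5 + 0} = 2 - \frac{1}{-5} = 2 - - \frac{1}{5} = 2 + \frac{1}{5} = \frac{11}{5} \approx 2.2$)
$G{\left(h \right)} 33 o{\left(5,0 \right)} = \left(-2\right) 33 \cdot 2 = \left(-66\right) 2 = -132$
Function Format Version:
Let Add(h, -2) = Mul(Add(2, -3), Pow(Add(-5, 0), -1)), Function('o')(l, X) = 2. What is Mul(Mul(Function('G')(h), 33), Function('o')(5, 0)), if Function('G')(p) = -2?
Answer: -132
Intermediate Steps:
h = Rational(11, 5) (h = Add(2, Mul(Add(2, -3), Pow(Add(-5, 0), -1))) = Add(2, Mul(-1, Pow(-5, -1))) = Add(2, Mul(-1, Rational(-1, 5))) = Add(2, Rational(1, 5)) = Rational(11, 5) ≈ 2.2000)
Mul(Mul(Function('G')(h), 33), Function('o')(5, 0)) = Mul(Mul(-2, 33), 2) = Mul(-66, 2) = -132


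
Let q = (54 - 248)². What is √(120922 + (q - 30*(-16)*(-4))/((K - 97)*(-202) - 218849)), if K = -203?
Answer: √3028213279911638/158249 ≈ 347.74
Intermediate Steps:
q = 37636 (q = (-194)² = 37636)
√(120922 + (q - 30*(-16)*(-4))/((K - 97)*(-202) - 218849)) = √(120922 + (37636 - 30*(-16)*(-4))/((-203 - 97)*(-202) - 218849)) = √(120922 + (37636 + 480*(-4))/(-300*(-202) - 218849)) = √(120922 + (37636 - 1920)/(60600 - 218849)) = √(120922 + 35716/(-158249)) = √(120922 + 35716*(-1/158249)) = √(120922 - 35716/158249) = √(19135749862/158249) = √3028213279911638/158249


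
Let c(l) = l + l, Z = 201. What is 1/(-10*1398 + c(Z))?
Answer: -1/13578 ≈ -7.3649e-5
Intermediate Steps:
c(l) = 2*l
1/(-10*1398 + c(Z)) = 1/(-10*1398 + 2*201) = 1/(-13980 + 402) = 1/(-13578) = -1/13578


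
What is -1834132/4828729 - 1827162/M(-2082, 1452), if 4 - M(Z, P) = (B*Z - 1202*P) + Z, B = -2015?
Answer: 2166604231109/5909977997680 ≈ 0.36660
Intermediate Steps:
M(Z, P) = 4 + 1202*P + 2014*Z (M(Z, P) = 4 - ((-2015*Z - 1202*P) + Z) = 4 - (-2014*Z - 1202*P) = 4 + (1202*P + 2014*Z) = 4 + 1202*P + 2014*Z)
-1834132/4828729 - 1827162/M(-2082, 1452) = -1834132/4828729 - 1827162/(4 + 1202*1452 + 2014*(-2082)) = -1834132*1/4828729 - 1827162/(4 + 1745304 - 4193148) = -1834132/4828729 - 1827162/(-2447840) = -1834132/4828729 - 1827162*(-1/2447840) = -1834132/4828729 + 913581/1223920 = 2166604231109/5909977997680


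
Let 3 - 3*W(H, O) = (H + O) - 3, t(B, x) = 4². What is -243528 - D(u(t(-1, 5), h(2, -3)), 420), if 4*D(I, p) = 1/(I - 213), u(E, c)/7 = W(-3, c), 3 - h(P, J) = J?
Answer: -200667071/824 ≈ -2.4353e+5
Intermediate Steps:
h(P, J) = 3 - J
t(B, x) = 16
W(H, O) = 2 - H/3 - O/3 (W(H, O) = 1 - ((H + O) - 3)/3 = 1 - (-3 + H + O)/3 = 1 + (1 - H/3 - O/3) = 2 - H/3 - O/3)
u(E, c) = 21 - 7*c/3 (u(E, c) = 7*(2 - ⅓*(-3) - c/3) = 7*(2 + 1 - c/3) = 7*(3 - c/3) = 21 - 7*c/3)
D(I, p) = 1/(4*(-213 + I)) (D(I, p) = 1/(4*(I - 213)) = 1/(4*(-213 + I)))
-243528 - D(u(t(-1, 5), h(2, -3)), 420) = -243528 - 1/(4*(-213 + (21 - 7*(3 - 1*(-3))/3))) = -243528 - 1/(4*(-213 + (21 - 7*(3 + 3)/3))) = -243528 - 1/(4*(-213 + (21 - 7/3*6))) = -243528 - 1/(4*(-213 + (21 - 14))) = -243528 - 1/(4*(-213 + 7)) = -243528 - 1/(4*(-206)) = -243528 - (-1)/(4*206) = -243528 - 1*(-1/824) = -243528 + 1/824 = -200667071/824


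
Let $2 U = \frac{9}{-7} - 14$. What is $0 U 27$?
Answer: $0$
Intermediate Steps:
$U = - \frac{107}{14}$ ($U = \frac{\frac{9}{-7} - 14}{2} = \frac{9 \left(- \frac{1}{7}\right) - 14}{2} = \frac{- \frac{9}{7} - 14}{2} = \frac{1}{2} \left(- \frac{107}{7}\right) = - \frac{107}{14} \approx -7.6429$)
$0 U 27 = 0 \left(- \frac{107}{14}\right) 27 = 0 \cdot 27 = 0$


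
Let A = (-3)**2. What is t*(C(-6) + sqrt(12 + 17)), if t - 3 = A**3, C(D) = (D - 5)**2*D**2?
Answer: 3188592 + 732*sqrt(29) ≈ 3.1925e+6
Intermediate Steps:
A = 9
C(D) = D**2*(-5 + D)**2 (C(D) = (-5 + D)**2*D**2 = D**2*(-5 + D)**2)
t = 732 (t = 3 + 9**3 = 3 + 729 = 732)
t*(C(-6) + sqrt(12 + 17)) = 732*((-6)**2*(-5 - 6)**2 + sqrt(12 + 17)) = 732*(36*(-11)**2 + sqrt(29)) = 732*(36*121 + sqrt(29)) = 732*(4356 + sqrt(29)) = 3188592 + 732*sqrt(29)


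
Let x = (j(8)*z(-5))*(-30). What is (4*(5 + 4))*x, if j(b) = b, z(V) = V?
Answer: 43200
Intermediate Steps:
x = 1200 (x = (8*(-5))*(-30) = -40*(-30) = 1200)
(4*(5 + 4))*x = (4*(5 + 4))*1200 = (4*9)*1200 = 36*1200 = 43200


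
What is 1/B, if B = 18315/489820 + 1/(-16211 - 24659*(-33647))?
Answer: 67357738857980/2518592567017 ≈ 26.744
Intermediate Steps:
B = 2518592567017/67357738857980 (B = 18315*(1/489820) - 1/33647/(-40870) = 3663/97964 - 1/40870*(-1/33647) = 3663/97964 + 1/1375152890 = 2518592567017/67357738857980 ≈ 0.037391)
1/B = 1/(2518592567017/67357738857980) = 67357738857980/2518592567017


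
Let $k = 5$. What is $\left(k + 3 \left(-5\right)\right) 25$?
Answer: $-250$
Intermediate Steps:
$\left(k + 3 \left(-5\right)\right) 25 = \left(5 + 3 \left(-5\right)\right) 25 = \left(5 - 15\right) 25 = \left(-10\right) 25 = -250$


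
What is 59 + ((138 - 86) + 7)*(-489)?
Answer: -28792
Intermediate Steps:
59 + ((138 - 86) + 7)*(-489) = 59 + (52 + 7)*(-489) = 59 + 59*(-489) = 59 - 28851 = -28792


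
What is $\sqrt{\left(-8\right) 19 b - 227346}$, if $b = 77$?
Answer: $5 i \sqrt{9562} \approx 488.93 i$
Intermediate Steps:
$\sqrt{\left(-8\right) 19 b - 227346} = \sqrt{\left(-8\right) 19 \cdot 77 - 227346} = \sqrt{\left(-152\right) 77 - 227346} = \sqrt{-11704 - 227346} = \sqrt{-239050} = 5 i \sqrt{9562}$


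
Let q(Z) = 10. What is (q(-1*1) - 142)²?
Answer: 17424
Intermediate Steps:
(q(-1*1) - 142)² = (10 - 142)² = (-132)² = 17424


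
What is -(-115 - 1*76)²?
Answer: -36481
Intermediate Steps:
-(-115 - 1*76)² = -(-115 - 76)² = -1*(-191)² = -1*36481 = -36481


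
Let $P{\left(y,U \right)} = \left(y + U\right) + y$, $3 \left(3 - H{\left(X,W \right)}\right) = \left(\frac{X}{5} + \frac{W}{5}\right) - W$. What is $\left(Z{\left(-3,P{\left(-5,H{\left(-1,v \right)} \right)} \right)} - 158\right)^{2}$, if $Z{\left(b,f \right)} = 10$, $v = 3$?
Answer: $21904$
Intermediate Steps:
$H{\left(X,W \right)} = 3 - \frac{X}{15} + \frac{4 W}{15}$ ($H{\left(X,W \right)} = 3 - \frac{\left(\frac{X}{5} + \frac{W}{5}\right) - W}{3} = 3 - \frac{\left(\frac{W}{5} + \frac{X}{5}\right) - W}{3} = 3 - \frac{- \frac{4 W}{5} + \frac{X}{5}}{3} = 3 + \left(- \frac{X}{15} + \frac{4 W}{15}\right) = 3 - \frac{X}{15} + \frac{4 W}{15}$)
$P{\left(y,U \right)} = U + 2 y$ ($P{\left(y,U \right)} = \left(U + y\right) + y = U + 2 y$)
$\left(Z{\left(-3,P{\left(-5,H{\left(-1,v \right)} \right)} \right)} - 158\right)^{2} = \left(10 - 158\right)^{2} = \left(-148\right)^{2} = 21904$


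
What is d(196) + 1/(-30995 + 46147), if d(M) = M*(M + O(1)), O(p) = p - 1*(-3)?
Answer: 593958401/15152 ≈ 39200.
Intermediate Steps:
O(p) = 3 + p (O(p) = p + 3 = 3 + p)
d(M) = M*(4 + M) (d(M) = M*(M + (3 + 1)) = M*(M + 4) = M*(4 + M))
d(196) + 1/(-30995 + 46147) = 196*(4 + 196) + 1/(-30995 + 46147) = 196*200 + 1/15152 = 39200 + 1/15152 = 593958401/15152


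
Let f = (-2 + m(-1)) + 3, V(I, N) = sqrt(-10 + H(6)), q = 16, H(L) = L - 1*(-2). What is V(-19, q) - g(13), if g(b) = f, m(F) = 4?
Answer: -5 + I*sqrt(2) ≈ -5.0 + 1.4142*I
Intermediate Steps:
H(L) = 2 + L (H(L) = L + 2 = 2 + L)
V(I, N) = I*sqrt(2) (V(I, N) = sqrt(-10 + (2 + 6)) = sqrt(-10 + 8) = sqrt(-2) = I*sqrt(2))
f = 5 (f = (-2 + 4) + 3 = 2 + 3 = 5)
g(b) = 5
V(-19, q) - g(13) = I*sqrt(2) - 1*5 = I*sqrt(2) - 5 = -5 + I*sqrt(2)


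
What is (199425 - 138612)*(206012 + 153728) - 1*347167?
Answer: 21876521453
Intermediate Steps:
(199425 - 138612)*(206012 + 153728) - 1*347167 = 60813*359740 - 347167 = 21876868620 - 347167 = 21876521453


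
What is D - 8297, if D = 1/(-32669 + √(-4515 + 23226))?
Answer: -1264990079017/152463550 - 9*√231/1067244850 ≈ -8297.0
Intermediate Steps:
D = 1/(-32669 + 9*√231) (D = 1/(-32669 + √18711) = 1/(-32669 + 9*√231) ≈ -3.0739e-5)
D - 8297 = (-4667/152463550 - 9*√231/1067244850) - 8297 = -1264990079017/152463550 - 9*√231/1067244850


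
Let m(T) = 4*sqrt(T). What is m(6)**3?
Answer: 384*sqrt(6) ≈ 940.60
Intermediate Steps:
m(6)**3 = (4*sqrt(6))**3 = 384*sqrt(6)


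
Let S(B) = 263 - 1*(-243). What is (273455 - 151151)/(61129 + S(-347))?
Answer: 5824/2935 ≈ 1.9843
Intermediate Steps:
S(B) = 506 (S(B) = 263 + 243 = 506)
(273455 - 151151)/(61129 + S(-347)) = (273455 - 151151)/(61129 + 506) = 122304/61635 = 122304*(1/61635) = 5824/2935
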